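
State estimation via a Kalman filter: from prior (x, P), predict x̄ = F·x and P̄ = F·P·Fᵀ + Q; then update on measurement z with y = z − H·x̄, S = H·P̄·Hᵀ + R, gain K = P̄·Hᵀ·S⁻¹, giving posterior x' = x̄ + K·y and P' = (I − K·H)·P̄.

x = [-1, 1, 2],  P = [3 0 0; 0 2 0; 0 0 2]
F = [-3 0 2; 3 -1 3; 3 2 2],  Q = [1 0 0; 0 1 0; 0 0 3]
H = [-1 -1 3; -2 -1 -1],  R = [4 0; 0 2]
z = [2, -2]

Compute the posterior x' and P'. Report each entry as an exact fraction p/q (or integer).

x' = [4448/2285, -5117/2285, 1253/2285]
P' = [119114/15995 -28318/2285 -31376/15995; -28318/2285 50102/2285 7762/2285; -31376/15995 7762/2285 14184/15995]

x̄ = F·x = [7, 2, 3]
P̄ = F·P·Fᵀ + Q = [36 -15 -19; -15 48 35; -19 35 46]
y = z − H·x̄ = [2, 17]
S = H·P̄·Hᵀ + R = [376 -38; -38 174]
K = P̄·Hᵀ·S⁻¹ = [-3754/15995 -4313/15995; 751/4570 -614/2285; 9797/31990 -2883/15995]
x' = x̄ + K·y = [4448/2285, -5117/2285, 1253/2285]
P' = (I − K·H)·P̄ = [119114/15995 -28318/2285 -31376/15995; -28318/2285 50102/2285 7762/2285; -31376/15995 7762/2285 14184/15995]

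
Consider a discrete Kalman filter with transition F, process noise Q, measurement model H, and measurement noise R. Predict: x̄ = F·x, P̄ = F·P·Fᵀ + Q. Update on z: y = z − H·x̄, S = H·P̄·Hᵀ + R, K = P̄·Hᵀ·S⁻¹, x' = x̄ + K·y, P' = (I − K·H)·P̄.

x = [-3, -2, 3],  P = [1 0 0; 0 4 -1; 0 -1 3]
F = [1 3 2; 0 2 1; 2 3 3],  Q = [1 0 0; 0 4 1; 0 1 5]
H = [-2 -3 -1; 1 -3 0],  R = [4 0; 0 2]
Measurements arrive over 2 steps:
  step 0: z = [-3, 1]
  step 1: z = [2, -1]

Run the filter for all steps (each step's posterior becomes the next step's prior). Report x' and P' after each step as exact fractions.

step 0: x̄ = F·x = [-3, -1, -3]
step 0: P̄ = F·P·Fᵀ + Q = [38 23 41; 23 19 25; 41 25 54]
step 0: y = z − H·x̄ = [-15, 1]
step 0: S = H·P̄·Hᵀ + R = [971 198; 198 73]
step 0: K = P̄·Hᵀ·S⁻¹ = [-7440/31679 6727/31679; -2612/31679 -7670/31679; -8671/31679 8764/31679]
step 0: x' = x̄ + K·y = [23290/31679, -169/31679, 43792/31679]
step 0: P' = (I − K·H)·P̄ = [28499/31679 5015/31679 -42283/31679; 5015/31679 6785/31679 -19937/31679; -42283/31679 -19937/31679 179061/31679]
step 1: x̄ = F·x = [110367/31679, 43454/31679, 177449/31679]
step 1: P̄ = F·P·Fᵀ + Q = [459201/31679 227020/31679 642528/31679; 227020/31679 253169/31679 365633/31679; 642528/31679 365633/31679 1138923/31679]
step 1: y = z − H·x̄ = [591903/31679, -11684/31679]
step 1: S = H·P̄·Hᵀ + R = [12869114/31679 2495550/31679; 2495550/31679 1438960/31679]
step 1: K = P̄·Hᵀ·S⁻¹ = [-8436105/38796586 43244253/193982930; -2978405/38796586 -45956521/193982930; -12413577/38796586 46389957/193982930]
step 1: x' = x̄ + K·y = [-128246823/193982930, 4787271/193982930, -90220987/193982930]
step 1: P' = (I − K·H)·P̄ = [129516933/193982930 14342809/193982930 -133340193/193982930; 14342809/193982930 35418617/193982930 -75373369/193982930; -133340193/193982930 -75373369/193982930 741072033/193982930]

step 0: x' = [23290/31679, -169/31679, 43792/31679], P' = [28499/31679 5015/31679 -42283/31679; 5015/31679 6785/31679 -19937/31679; -42283/31679 -19937/31679 179061/31679]
step 1: x' = [-128246823/193982930, 4787271/193982930, -90220987/193982930], P' = [129516933/193982930 14342809/193982930 -133340193/193982930; 14342809/193982930 35418617/193982930 -75373369/193982930; -133340193/193982930 -75373369/193982930 741072033/193982930]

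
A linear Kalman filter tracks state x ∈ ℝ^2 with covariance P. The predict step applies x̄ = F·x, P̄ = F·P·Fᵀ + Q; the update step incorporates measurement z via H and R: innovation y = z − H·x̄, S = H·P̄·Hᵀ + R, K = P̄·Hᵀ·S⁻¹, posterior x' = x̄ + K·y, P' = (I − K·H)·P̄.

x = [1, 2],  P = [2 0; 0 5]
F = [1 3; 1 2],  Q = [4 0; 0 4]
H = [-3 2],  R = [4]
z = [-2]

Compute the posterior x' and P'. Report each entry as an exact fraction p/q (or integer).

x' = [160/61, 173/61]
P' = [1412/183 1940/183; 1940/183 2822/183]

x̄ = F·x = [7, 5]
P̄ = F·P·Fᵀ + Q = [51 32; 32 26]
y = z − H·x̄ = [9]
S = H·P̄·Hᵀ + R = [183]
K = P̄·Hᵀ·S⁻¹ = [-89/183; -44/183]
x' = x̄ + K·y = [160/61, 173/61]
P' = (I − K·H)·P̄ = [1412/183 1940/183; 1940/183 2822/183]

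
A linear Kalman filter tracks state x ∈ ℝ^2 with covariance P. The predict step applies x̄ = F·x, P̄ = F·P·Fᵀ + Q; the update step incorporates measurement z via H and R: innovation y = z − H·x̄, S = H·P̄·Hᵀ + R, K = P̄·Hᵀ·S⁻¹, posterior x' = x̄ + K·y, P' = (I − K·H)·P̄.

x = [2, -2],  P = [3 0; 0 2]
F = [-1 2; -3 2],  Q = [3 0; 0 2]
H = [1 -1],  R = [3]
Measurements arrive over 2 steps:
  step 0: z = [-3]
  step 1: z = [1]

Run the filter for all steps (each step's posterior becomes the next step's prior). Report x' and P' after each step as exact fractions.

step 0: x' = [-99/20, -3], P' = [271/20 14; 14 17]
step 1: x' = [1412/311, 2529/622], P' = [3791/311 6625/622; 6625/622 3722/311]

step 0: x̄ = F·x = [-6, -10]
step 0: P̄ = F·P·Fᵀ + Q = [14 17; 17 37]
step 0: y = z − H·x̄ = [-7]
step 0: S = H·P̄·Hᵀ + R = [20]
step 0: K = P̄·Hᵀ·S⁻¹ = [-3/20; -1]
step 0: x' = x̄ + K·y = [-99/20, -3]
step 0: P' = (I − K·H)·P̄ = [271/20 14; 14 17]
step 1: x̄ = F·x = [-21/20, 177/20]
step 1: P̄ = F·P·Fᵀ + Q = [571/20 -67/20; -67/20 479/20]
step 1: y = z − H·x̄ = [109/10]
step 1: S = H·P̄·Hᵀ + R = [311/5]
step 1: K = P̄·Hᵀ·S⁻¹ = [319/622; -273/622]
step 1: x' = x̄ + K·y = [1412/311, 2529/622]
step 1: P' = (I − K·H)·P̄ = [3791/311 6625/622; 6625/622 3722/311]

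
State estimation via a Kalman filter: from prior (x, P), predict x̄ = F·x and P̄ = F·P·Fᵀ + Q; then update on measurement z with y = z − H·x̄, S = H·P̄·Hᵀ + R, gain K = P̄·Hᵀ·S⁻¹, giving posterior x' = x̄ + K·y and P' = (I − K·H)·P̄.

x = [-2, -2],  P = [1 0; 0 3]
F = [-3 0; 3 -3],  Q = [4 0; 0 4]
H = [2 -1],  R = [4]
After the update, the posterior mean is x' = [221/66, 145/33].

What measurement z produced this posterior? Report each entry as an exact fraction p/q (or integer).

x̄ = F·x = [6, 0]
P̄ = F·P·Fᵀ + Q = [13 -9; -9 40]
S = H·P̄·Hᵀ + R = [132]
K = P̄·Hᵀ·S⁻¹ = [35/132; -29/66]
x' − x̄ = [-175/66, 145/33] = K·y
y = (KᵀK)⁻¹·Kᵀ·(x' − x̄) = [-10]
z = y + H·x̄ = [-10] + [12] = [2]

z = [2]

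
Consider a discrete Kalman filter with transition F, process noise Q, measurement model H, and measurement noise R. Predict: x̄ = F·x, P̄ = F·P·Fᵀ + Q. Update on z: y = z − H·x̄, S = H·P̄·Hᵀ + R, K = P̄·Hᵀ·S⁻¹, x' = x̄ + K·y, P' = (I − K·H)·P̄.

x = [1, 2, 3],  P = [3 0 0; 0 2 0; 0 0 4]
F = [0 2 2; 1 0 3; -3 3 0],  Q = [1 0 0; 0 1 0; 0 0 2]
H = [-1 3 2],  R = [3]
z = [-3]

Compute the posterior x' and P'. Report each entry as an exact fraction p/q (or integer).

x̄ = F·x = [10, 10, 3]
P̄ = F·P·Fᵀ + Q = [25 24 12; 24 40 -9; 12 -9 47]
y = z − H·x̄ = [-29]
S = H·P̄·Hᵀ + R = [276]
K = P̄·Hᵀ·S⁻¹ = [71/276; 13/46; 55/276]
x' = x̄ + K·y = [701/276, 83/46, -767/276]
P' = (I − K·H)·P̄ = [1859/276 181/46 -593/276; 181/46 413/23 -1129/46; -593/276 -1129/46 9947/276]

x' = [701/276, 83/46, -767/276]
P' = [1859/276 181/46 -593/276; 181/46 413/23 -1129/46; -593/276 -1129/46 9947/276]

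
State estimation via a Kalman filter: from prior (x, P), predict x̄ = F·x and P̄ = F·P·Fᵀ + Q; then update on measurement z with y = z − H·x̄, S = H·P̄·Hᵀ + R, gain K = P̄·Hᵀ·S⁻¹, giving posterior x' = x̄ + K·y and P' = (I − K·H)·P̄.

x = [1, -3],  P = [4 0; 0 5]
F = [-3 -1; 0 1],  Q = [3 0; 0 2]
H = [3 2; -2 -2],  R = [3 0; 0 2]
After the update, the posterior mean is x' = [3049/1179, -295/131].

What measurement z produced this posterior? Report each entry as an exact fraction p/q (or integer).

x̄ = F·x = [0, -3]
P̄ = F·P·Fᵀ + Q = [44 -5; -5 7]
S = H·P̄·Hᵀ + R = [367 -242; -242 166]
K = P̄·Hᵀ·S⁻¹ = [688/1179 449/1179; -63/131 -95/131]
x' − x̄ = [3049/1179, 98/131] = K·y
y = (KᵀK)⁻¹·Kᵀ·(x' − x̄) = [9, -7]
z = y + H·x̄ = [9, -7] + [-6, 6] = [3, -1]

z = [3, -1]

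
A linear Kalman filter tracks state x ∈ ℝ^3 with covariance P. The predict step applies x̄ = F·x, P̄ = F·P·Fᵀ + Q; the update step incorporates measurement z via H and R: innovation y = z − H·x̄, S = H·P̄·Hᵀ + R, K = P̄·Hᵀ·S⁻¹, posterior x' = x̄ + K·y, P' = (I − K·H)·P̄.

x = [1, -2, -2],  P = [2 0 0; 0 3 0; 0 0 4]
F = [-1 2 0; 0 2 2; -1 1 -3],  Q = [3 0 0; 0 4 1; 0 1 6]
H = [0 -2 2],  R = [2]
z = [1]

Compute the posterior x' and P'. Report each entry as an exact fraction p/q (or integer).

x' = [-1051/227, -787/227, -663/227]
P' = [3827/227 2332/227 2328/227; 2332/227 2462/227 2413/227; 2328/227 2413/227 2477/227]

x̄ = F·x = [-5, -8, 3]
P̄ = F·P·Fᵀ + Q = [17 12 8; 12 32 -17; 8 -17 47]
y = z − H·x̄ = [-21]
S = H·P̄·Hᵀ + R = [454]
K = P̄·Hᵀ·S⁻¹ = [-4/227; -49/227; 64/227]
x' = x̄ + K·y = [-1051/227, -787/227, -663/227]
P' = (I − K·H)·P̄ = [3827/227 2332/227 2328/227; 2332/227 2462/227 2413/227; 2328/227 2413/227 2477/227]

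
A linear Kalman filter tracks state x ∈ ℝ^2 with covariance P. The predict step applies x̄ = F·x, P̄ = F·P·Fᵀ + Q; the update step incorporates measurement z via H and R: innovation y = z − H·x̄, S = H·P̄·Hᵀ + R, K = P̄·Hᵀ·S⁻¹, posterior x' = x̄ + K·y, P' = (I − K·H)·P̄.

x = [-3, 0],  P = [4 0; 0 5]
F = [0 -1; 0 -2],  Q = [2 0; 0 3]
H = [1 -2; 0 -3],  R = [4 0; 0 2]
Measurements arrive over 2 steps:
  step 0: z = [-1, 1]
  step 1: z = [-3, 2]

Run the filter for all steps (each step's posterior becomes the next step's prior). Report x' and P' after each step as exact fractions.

step 0: x' = [-1009/1503, -43/167], P' = [2740/1503 36/167; 36/167 34/167]
step 1: x' = [-833/699, -82/233], P' = [15872/10485 168/1165; 168/1165 218/1165]

step 0: x̄ = F·x = [0, 0]
step 0: P̄ = F·P·Fᵀ + Q = [7 10; 10 23]
step 0: y = z − H·x̄ = [-1, 1]
step 0: S = H·P̄·Hᵀ + R = [63 108; 108 209]
step 0: K = P̄·Hᵀ·S⁻¹ = [523/1503 -54/167; -8/167 -51/167]
step 0: x' = x̄ + K·y = [-1009/1503, -43/167]
step 0: P' = (I − K·H)·P̄ = [2740/1503 36/167; 36/167 34/167]
step 1: x̄ = F·x = [43/167, 86/167]
step 1: P̄ = F·P·Fᵀ + Q = [368/167 68/167; 68/167 637/167]
step 1: y = z − H·x̄ = [-372/167, 592/167]
step 1: S = H·P̄·Hᵀ + R = [3312/167 3618/167; 3618/167 6067/167]
step 1: K = P̄·Hᵀ·S⁻¹ = [3212/10485 -252/1165; -67/1165 -327/1165]
step 1: x' = x̄ + K·y = [-833/699, -82/233]
step 1: P' = (I − K·H)·P̄ = [15872/10485 168/1165; 168/1165 218/1165]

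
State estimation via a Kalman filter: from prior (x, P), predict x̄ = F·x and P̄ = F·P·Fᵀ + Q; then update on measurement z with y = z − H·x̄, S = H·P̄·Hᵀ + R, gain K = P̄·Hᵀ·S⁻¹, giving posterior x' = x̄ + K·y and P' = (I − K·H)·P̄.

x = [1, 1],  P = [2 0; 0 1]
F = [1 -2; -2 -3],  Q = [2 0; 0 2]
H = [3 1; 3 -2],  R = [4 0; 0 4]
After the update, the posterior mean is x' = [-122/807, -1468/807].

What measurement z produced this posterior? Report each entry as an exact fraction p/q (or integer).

x̄ = F·x = [-1, -5]
P̄ = F·P·Fᵀ + Q = [8 2; 2 19]
S = H·P̄·Hᵀ + R = [107 28; 28 128]
K = P̄·Hᵀ·S⁻¹ = [173/807 353/3228; 256/807 -1031/3228]
x' − x̄ = [685/807, 2567/807] = K·y
y = (KᵀK)⁻¹·Kᵀ·(x' − x̄) = [6, -4]
z = y + H·x̄ = [6, -4] + [-8, 7] = [-2, 3]

z = [-2, 3]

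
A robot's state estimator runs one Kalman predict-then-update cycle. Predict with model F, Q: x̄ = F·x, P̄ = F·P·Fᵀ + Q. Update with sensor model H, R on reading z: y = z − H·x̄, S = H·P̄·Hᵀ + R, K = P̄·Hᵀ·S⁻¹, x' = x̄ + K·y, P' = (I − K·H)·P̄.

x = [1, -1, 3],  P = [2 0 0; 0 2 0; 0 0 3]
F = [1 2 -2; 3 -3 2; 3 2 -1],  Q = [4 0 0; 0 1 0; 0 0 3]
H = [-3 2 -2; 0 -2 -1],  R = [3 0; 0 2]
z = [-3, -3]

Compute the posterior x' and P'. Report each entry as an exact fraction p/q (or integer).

x' = [31999/100755, 71833/100755, 168562/100755]
P' = [205634/100755 98498/100755 -185548/100755; 98498/100755 77681/100755 -83056/100755; -185548/100755 -83056/100755 220976/100755]

x̄ = F·x = [-7, 12, -2]
P̄ = F·P·Fᵀ + Q = [26 -18 20; -18 49 0; 20 0 32]
y = z − H·x̄ = [-52, 19]
S = H·P̄·Hᵀ + R = [1017 -180; -180 230]
K = P̄·Hᵀ·S⁻¹ = [-3254/20151 -636/11195; 1732/20151 -4017/11195; -3428/20151 -3048/11195]
x' = x̄ + K·y = [31999/100755, 71833/100755, 168562/100755]
P' = (I − K·H)·P̄ = [205634/100755 98498/100755 -185548/100755; 98498/100755 77681/100755 -83056/100755; -185548/100755 -83056/100755 220976/100755]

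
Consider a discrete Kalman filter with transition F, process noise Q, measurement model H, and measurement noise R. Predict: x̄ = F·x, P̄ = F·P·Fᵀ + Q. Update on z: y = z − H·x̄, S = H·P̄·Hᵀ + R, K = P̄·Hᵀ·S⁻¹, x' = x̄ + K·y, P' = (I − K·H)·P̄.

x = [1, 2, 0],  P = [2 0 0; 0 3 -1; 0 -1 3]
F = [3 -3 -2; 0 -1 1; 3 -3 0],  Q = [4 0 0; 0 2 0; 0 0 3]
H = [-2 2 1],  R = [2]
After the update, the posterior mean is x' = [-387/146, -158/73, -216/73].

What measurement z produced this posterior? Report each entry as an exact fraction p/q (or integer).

z = [-2]

x̄ = F·x = [-3, -2, -3]
P̄ = F·P·Fᵀ + Q = [49 4 39; 4 10 12; 39 12 48]
S = H·P̄·Hᵀ + R = [146]
K = P̄·Hᵀ·S⁻¹ = [-51/146; 12/73; -3/73]
x' − x̄ = [51/146, -12/73, 3/73] = K·y
y = (KᵀK)⁻¹·Kᵀ·(x' − x̄) = [-1]
z = y + H·x̄ = [-1] + [-1] = [-2]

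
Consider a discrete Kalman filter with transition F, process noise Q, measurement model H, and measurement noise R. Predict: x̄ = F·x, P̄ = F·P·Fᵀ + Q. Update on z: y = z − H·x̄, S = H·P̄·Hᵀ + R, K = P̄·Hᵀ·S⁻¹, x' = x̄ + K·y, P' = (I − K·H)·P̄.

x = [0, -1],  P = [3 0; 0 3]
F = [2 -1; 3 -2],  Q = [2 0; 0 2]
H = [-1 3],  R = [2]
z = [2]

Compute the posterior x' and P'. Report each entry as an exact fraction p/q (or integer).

x' = [79/244, 191/244]
P' = [1123/244 411/244; 411/244 203/244]

x̄ = F·x = [1, 2]
P̄ = F·P·Fᵀ + Q = [17 24; 24 41]
y = z − H·x̄ = [-3]
S = H·P̄·Hᵀ + R = [244]
K = P̄·Hᵀ·S⁻¹ = [55/244; 99/244]
x' = x̄ + K·y = [79/244, 191/244]
P' = (I − K·H)·P̄ = [1123/244 411/244; 411/244 203/244]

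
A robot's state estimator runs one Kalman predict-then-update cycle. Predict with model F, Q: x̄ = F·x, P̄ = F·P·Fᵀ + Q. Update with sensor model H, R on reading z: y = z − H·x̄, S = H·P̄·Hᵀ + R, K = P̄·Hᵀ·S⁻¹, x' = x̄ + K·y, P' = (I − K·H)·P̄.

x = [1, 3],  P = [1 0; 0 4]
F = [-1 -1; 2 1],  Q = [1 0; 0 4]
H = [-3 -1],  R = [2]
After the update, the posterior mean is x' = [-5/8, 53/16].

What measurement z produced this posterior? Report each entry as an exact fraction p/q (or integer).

z = [-2]

x̄ = F·x = [-4, 5]
P̄ = F·P·Fᵀ + Q = [6 -6; -6 12]
S = H·P̄·Hᵀ + R = [32]
K = P̄·Hᵀ·S⁻¹ = [-3/8; 3/16]
x' − x̄ = [27/8, -27/16] = K·y
y = (KᵀK)⁻¹·Kᵀ·(x' − x̄) = [-9]
z = y + H·x̄ = [-9] + [7] = [-2]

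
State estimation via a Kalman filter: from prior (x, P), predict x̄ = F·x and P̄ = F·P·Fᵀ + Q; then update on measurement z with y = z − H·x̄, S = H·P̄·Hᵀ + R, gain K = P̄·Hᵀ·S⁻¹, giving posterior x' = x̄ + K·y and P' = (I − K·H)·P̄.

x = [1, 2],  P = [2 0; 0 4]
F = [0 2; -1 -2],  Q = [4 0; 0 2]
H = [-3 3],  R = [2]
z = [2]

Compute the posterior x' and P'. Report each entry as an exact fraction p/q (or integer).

x' = [-266/325, -59/325]
P' = [668/325 632/325; 632/325 668/325]

x̄ = F·x = [4, -5]
P̄ = F·P·Fᵀ + Q = [20 -16; -16 20]
y = z − H·x̄ = [29]
S = H·P̄·Hᵀ + R = [650]
K = P̄·Hᵀ·S⁻¹ = [-54/325; 54/325]
x' = x̄ + K·y = [-266/325, -59/325]
P' = (I − K·H)·P̄ = [668/325 632/325; 632/325 668/325]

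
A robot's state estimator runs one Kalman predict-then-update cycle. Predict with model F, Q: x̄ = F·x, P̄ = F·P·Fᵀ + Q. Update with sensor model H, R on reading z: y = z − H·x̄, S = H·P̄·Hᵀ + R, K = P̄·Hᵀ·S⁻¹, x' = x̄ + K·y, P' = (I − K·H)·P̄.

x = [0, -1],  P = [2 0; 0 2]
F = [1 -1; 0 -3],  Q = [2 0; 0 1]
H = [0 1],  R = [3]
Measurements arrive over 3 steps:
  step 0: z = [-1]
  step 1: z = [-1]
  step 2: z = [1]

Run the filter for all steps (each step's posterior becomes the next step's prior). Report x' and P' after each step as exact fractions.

step 0: x̄ = F·x = [1, 3]
step 0: P̄ = F·P·Fᵀ + Q = [6 6; 6 19]
step 0: y = z − H·x̄ = [-4]
step 0: S = H·P̄·Hᵀ + R = [22]
step 0: K = P̄·Hᵀ·S⁻¹ = [3/11; 19/22]
step 0: x' = x̄ + K·y = [-1/11, -5/11]
step 0: P' = (I − K·H)·P̄ = [48/11 9/11; 9/11 57/22]
step 1: x̄ = F·x = [4/11, 15/11]
step 1: P̄ = F·P·Fᵀ + Q = [161/22 117/22; 117/22 535/22]
step 1: y = z − H·x̄ = [-26/11]
step 1: S = H·P̄·Hᵀ + R = [601/22]
step 1: K = P̄·Hᵀ·S⁻¹ = [117/601; 535/601]
step 1: x' = x̄ + K·y = [-58/601, -445/601]
step 1: P' = (I − K·H)·P̄ = [3776/601 351/601; 351/601 1605/601]
step 2: x̄ = F·x = [387/601, 1335/601]
step 2: P̄ = F·P·Fᵀ + Q = [5881/601 3762/601; 3762/601 15046/601]
step 2: y = z − H·x̄ = [-734/601]
step 2: S = H·P̄·Hᵀ + R = [16849/601]
step 2: K = P̄·Hᵀ·S⁻¹ = [3762/16849; 15046/16849]
step 2: x' = x̄ + K·y = [6255/16849, 19051/16849]
step 2: P' = (I − K·H)·P̄ = [141325/16849 11286/16849; 11286/16849 45138/16849]

step 0: x' = [-1/11, -5/11], P' = [48/11 9/11; 9/11 57/22]
step 1: x' = [-58/601, -445/601], P' = [3776/601 351/601; 351/601 1605/601]
step 2: x' = [6255/16849, 19051/16849], P' = [141325/16849 11286/16849; 11286/16849 45138/16849]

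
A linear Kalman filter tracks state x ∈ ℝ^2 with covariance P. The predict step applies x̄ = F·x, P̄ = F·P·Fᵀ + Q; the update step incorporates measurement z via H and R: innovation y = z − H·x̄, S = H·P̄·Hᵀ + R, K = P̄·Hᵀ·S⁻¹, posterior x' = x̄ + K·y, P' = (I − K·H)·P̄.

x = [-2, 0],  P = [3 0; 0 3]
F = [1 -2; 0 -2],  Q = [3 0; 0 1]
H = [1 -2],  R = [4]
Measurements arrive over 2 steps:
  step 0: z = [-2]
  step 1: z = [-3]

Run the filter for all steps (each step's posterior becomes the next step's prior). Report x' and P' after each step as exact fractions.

step 0: x' = [-2, 0], P' = [216/13 114/13; 114/13 71/13]
step 1: x' = [-2169/1099, 538/1099], P' = [6952/1099 3534/1099; 3534/1099 2843/1099]

step 0: x̄ = F·x = [-2, 0]
step 0: P̄ = F·P·Fᵀ + Q = [18 12; 12 13]
step 0: y = z − H·x̄ = [0]
step 0: S = H·P̄·Hᵀ + R = [26]
step 0: K = P̄·Hᵀ·S⁻¹ = [-3/13; -7/13]
step 0: x' = x̄ + K·y = [-2, 0]
step 0: P' = (I − K·H)·P̄ = [216/13 114/13; 114/13 71/13]
step 1: x̄ = F·x = [-2, 0]
step 1: P̄ = F·P·Fᵀ + Q = [83/13 56/13; 56/13 297/13]
step 1: y = z − H·x̄ = [-1]
step 1: S = H·P̄·Hᵀ + R = [1099/13]
step 1: K = P̄·Hᵀ·S⁻¹ = [-29/1099; -538/1099]
step 1: x' = x̄ + K·y = [-2169/1099, 538/1099]
step 1: P' = (I − K·H)·P̄ = [6952/1099 3534/1099; 3534/1099 2843/1099]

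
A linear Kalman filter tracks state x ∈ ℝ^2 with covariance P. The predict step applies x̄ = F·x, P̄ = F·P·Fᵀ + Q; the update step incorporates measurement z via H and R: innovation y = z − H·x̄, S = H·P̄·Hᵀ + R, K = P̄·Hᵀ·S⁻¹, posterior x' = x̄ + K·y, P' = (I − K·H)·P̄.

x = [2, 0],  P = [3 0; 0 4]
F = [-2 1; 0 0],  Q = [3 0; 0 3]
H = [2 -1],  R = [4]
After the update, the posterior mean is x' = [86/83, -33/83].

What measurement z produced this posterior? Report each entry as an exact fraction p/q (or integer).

x̄ = F·x = [-4, 0]
P̄ = F·P·Fᵀ + Q = [19 0; 0 3]
S = H·P̄·Hᵀ + R = [83]
K = P̄·Hᵀ·S⁻¹ = [38/83; -3/83]
x' − x̄ = [418/83, -33/83] = K·y
y = (KᵀK)⁻¹·Kᵀ·(x' − x̄) = [11]
z = y + H·x̄ = [11] + [-8] = [3]

z = [3]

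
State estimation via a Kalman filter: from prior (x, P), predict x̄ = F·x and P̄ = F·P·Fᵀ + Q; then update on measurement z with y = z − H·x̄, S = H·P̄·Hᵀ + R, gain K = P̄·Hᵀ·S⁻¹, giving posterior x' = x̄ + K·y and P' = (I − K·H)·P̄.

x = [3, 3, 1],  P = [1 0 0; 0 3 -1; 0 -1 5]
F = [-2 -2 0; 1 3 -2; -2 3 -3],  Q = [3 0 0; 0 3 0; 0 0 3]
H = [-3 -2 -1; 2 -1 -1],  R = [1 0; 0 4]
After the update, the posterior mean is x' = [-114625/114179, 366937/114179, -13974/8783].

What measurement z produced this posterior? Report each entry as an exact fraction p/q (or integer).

x̄ = F·x = [-12, 10, 0]
P̄ = F·P·Fᵀ + Q = [19 -24 -20; -24 63 70; -20 70 97]
S = H·P̄·Hᵀ + R = [393 323; 323 556]
K = P̄·Hᵀ·S⁻¹ = [-20370/114179 28673/114179; -10481/114179 -31081/114179; -2427/8783 -1860/8783]
x' − x̄ = [1255523/114179, -774853/114179, -13974/8783] = K·y
y = (KᵀK)⁻¹·Kᵀ·(x' − x̄) = [-18, 31]
z = y + H·x̄ = [-18, 31] + [16, -34] = [-2, -3]

z = [-2, -3]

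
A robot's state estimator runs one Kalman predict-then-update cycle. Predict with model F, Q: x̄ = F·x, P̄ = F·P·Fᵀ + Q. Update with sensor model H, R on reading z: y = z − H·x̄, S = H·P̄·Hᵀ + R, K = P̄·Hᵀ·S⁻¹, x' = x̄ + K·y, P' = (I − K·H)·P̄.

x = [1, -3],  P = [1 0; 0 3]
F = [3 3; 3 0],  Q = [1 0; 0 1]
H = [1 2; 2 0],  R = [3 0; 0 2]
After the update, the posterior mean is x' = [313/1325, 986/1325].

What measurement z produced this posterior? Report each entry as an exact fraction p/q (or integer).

z = [1, 1]

x̄ = F·x = [-6, 3]
P̄ = F·P·Fᵀ + Q = [37 9; 9 10]
S = H·P̄·Hᵀ + R = [116 110; 110 150]
K = P̄·Hᵀ·S⁻¹ = [11/530 1267/2650; 237/530 -551/2650]
x' − x̄ = [8263/1325, -2989/1325] = K·y
y = (KᵀK)⁻¹·Kᵀ·(x' − x̄) = [1, 13]
z = y + H·x̄ = [1, 13] + [0, -12] = [1, 1]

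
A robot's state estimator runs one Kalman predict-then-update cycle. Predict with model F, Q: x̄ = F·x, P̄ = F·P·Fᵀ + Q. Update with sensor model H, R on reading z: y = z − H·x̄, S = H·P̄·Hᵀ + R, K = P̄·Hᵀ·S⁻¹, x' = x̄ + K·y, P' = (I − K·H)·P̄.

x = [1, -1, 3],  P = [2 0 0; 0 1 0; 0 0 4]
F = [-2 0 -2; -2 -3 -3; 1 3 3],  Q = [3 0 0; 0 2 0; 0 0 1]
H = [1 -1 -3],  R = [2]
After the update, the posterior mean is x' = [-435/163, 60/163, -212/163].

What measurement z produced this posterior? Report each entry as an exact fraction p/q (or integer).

x̄ = F·x = [-8, -8, 7]
P̄ = F·P·Fᵀ + Q = [27 32 -28; 32 55 -49; -28 -49 48]
S = H·P̄·Hᵀ + R = [326]
K = P̄·Hᵀ·S⁻¹ = [79/326; 62/163; -123/326]
x' − x̄ = [869/163, 1364/163, -1353/163] = K·y
y = (KᵀK)⁻¹·Kᵀ·(x' − x̄) = [22]
z = y + H·x̄ = [22] + [-21] = [1]

z = [1]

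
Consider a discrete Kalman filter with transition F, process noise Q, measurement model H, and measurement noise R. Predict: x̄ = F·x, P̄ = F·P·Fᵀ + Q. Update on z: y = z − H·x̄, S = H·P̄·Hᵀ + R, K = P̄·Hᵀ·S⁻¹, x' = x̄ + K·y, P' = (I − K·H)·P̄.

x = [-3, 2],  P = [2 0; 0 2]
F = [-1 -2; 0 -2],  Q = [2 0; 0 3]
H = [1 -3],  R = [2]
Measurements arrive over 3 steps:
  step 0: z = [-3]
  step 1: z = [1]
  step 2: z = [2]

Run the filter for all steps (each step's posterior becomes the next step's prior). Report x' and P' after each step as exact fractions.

step 0: x̄ = F·x = [-1, -4]
step 0: P̄ = F·P·Fᵀ + Q = [12 8; 8 11]
step 0: y = z − H·x̄ = [-14]
step 0: S = H·P̄·Hᵀ + R = [65]
step 0: K = P̄·Hᵀ·S⁻¹ = [-12/65; -5/13]
step 0: x' = x̄ + K·y = [103/65, 18/13]
step 0: P' = (I − K·H)·P̄ = [636/65 44/13; 44/13 18/13]
step 1: x̄ = F·x = [-283/65, -36/13]
step 1: P̄ = F·P·Fᵀ + Q = [2006/65 160/13; 160/13 111/13]
step 1: y = z − H·x̄ = [-192/65]
step 1: S = H·P̄·Hᵀ + R = [2331/65]
step 1: K = P̄·Hᵀ·S⁻¹ = [-394/2331; -865/2331]
step 1: x' = x̄ + K·y = [-2995/777, -1300/777]
step 1: P' = (I − K·H)·P̄ = [69550/2331 23446/2331; 23446/2331 8392/2331]
step 2: x̄ = F·x = [1865/259, 2600/777]
step 2: P̄ = F·P·Fᵀ + Q = [22396/259 8940/259; 8940/259 40561/2331]
step 2: y = z − H·x̄ = [179/37]
step 2: S = H·P̄·Hᵀ + R = [1405/37]
step 2: K = P̄·Hᵀ·S⁻¹ = [-632/1405; -1963/4215]
step 2: x' = x̄ + K·y = [49417/9835, 10751/9835]
step 2: P' = (I − K·H)·P̄ = [774876/9835 783724/29505; 783724/29505 90134/9835]

step 0: x' = [103/65, 18/13], P' = [636/65 44/13; 44/13 18/13]
step 1: x' = [-2995/777, -1300/777], P' = [69550/2331 23446/2331; 23446/2331 8392/2331]
step 2: x' = [49417/9835, 10751/9835], P' = [774876/9835 783724/29505; 783724/29505 90134/9835]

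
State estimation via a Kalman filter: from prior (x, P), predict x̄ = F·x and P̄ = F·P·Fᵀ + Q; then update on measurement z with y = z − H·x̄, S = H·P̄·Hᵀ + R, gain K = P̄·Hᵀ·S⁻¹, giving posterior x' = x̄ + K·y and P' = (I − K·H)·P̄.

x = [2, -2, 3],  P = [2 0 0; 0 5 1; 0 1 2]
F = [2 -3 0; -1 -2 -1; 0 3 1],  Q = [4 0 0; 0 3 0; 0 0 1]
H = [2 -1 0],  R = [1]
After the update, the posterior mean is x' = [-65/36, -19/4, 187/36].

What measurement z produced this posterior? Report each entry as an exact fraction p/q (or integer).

z = [1]

x̄ = F·x = [10, -1, -3]
P̄ = F·P·Fᵀ + Q = [57 29 -48; 29 31 -37; -48 -37 54]
S = H·P̄·Hᵀ + R = [144]
K = P̄·Hᵀ·S⁻¹ = [85/144; 3/16; -59/144]
x' − x̄ = [-425/36, -15/4, 295/36] = K·y
y = (KᵀK)⁻¹·Kᵀ·(x' − x̄) = [-20]
z = y + H·x̄ = [-20] + [21] = [1]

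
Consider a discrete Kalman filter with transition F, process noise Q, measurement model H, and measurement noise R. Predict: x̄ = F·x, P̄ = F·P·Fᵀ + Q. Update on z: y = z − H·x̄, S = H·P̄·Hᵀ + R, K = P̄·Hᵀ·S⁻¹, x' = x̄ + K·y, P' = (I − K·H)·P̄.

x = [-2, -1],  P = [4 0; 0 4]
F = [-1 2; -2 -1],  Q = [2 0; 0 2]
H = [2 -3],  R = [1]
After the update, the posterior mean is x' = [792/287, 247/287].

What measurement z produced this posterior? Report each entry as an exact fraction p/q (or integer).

z = [3]

x̄ = F·x = [0, 5]
P̄ = F·P·Fᵀ + Q = [22 0; 0 22]
S = H·P̄·Hᵀ + R = [287]
K = P̄·Hᵀ·S⁻¹ = [44/287; -66/287]
x' − x̄ = [792/287, -1188/287] = K·y
y = (KᵀK)⁻¹·Kᵀ·(x' − x̄) = [18]
z = y + H·x̄ = [18] + [-15] = [3]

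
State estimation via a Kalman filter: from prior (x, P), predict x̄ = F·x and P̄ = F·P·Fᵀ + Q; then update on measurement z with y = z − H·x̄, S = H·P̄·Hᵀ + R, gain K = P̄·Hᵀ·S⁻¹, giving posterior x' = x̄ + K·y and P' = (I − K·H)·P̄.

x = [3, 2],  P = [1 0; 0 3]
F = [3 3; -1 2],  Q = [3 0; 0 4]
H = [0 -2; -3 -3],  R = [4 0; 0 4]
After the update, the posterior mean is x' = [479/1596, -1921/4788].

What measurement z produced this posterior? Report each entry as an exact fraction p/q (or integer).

z = [-1, 1]

x̄ = F·x = [15, 1]
P̄ = F·P·Fᵀ + Q = [39 15; 15 17]
S = H·P̄·Hᵀ + R = [72 192; 192 778]
K = P̄·Hᵀ·S⁻¹ = [647/1596 -41/133; -2005/4788 -8/399]
x' − x̄ = [-23461/1596, -6709/4788] = K·y
y = (KᵀK)⁻¹·Kᵀ·(x' − x̄) = [1, 49]
z = y + H·x̄ = [1, 49] + [-2, -48] = [-1, 1]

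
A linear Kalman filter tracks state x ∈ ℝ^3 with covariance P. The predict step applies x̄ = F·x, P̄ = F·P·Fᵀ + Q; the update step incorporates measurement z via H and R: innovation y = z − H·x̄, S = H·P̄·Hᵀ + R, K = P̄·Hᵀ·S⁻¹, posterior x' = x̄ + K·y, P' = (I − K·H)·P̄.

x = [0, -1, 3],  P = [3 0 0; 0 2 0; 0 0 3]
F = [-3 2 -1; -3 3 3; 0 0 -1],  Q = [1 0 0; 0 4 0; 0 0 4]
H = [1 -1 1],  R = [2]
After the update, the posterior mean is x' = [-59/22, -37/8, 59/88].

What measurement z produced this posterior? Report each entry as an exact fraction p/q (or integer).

x̄ = F·x = [-5, 6, -3]
P̄ = F·P·Fᵀ + Q = [39 30 3; 30 76 -9; 3 -9 7]
S = H·P̄·Hᵀ + R = [88]
K = P̄·Hᵀ·S⁻¹ = [3/22; -5/8; 19/88]
x' − x̄ = [51/22, -85/8, 323/88] = K·y
y = (KᵀK)⁻¹·Kᵀ·(x' − x̄) = [17]
z = y + H·x̄ = [17] + [-14] = [3]

z = [3]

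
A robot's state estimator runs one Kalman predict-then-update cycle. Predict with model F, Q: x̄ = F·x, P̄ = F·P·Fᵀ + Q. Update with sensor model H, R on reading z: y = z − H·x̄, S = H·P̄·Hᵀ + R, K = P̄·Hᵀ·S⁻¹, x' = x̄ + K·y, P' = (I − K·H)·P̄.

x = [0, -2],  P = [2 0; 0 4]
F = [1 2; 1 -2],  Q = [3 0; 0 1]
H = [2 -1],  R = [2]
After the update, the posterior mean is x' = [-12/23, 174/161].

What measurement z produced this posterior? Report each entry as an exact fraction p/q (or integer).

z = [-2]

x̄ = F·x = [-4, 4]
P̄ = F·P·Fᵀ + Q = [21 -14; -14 19]
S = H·P̄·Hᵀ + R = [161]
K = P̄·Hᵀ·S⁻¹ = [8/23; -47/161]
x' − x̄ = [80/23, -470/161] = K·y
y = (KᵀK)⁻¹·Kᵀ·(x' − x̄) = [10]
z = y + H·x̄ = [10] + [-12] = [-2]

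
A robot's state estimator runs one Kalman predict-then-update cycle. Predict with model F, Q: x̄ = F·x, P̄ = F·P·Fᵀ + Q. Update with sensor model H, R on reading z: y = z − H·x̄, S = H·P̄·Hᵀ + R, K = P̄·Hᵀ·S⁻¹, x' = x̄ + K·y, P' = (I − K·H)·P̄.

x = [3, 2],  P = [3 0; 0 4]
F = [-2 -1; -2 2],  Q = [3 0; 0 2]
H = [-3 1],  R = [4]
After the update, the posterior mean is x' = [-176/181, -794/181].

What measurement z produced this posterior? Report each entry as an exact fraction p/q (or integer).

x̄ = F·x = [-8, -2]
P̄ = F·P·Fᵀ + Q = [19 4; 4 30]
S = H·P̄·Hᵀ + R = [181]
K = P̄·Hᵀ·S⁻¹ = [-53/181; 18/181]
x' − x̄ = [1272/181, -432/181] = K·y
y = (KᵀK)⁻¹·Kᵀ·(x' − x̄) = [-24]
z = y + H·x̄ = [-24] + [22] = [-2]

z = [-2]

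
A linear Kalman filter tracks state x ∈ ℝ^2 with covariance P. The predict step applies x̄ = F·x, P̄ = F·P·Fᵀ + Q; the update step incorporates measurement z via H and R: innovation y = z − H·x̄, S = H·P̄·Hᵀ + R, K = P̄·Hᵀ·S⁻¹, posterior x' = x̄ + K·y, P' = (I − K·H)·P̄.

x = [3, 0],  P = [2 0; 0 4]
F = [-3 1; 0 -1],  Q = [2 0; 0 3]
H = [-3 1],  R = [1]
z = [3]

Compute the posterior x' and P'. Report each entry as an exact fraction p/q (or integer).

x' = [-51/31, -57/31]
P' = [22/31 113/62; 113/62 1375/248]

x̄ = F·x = [-9, 0]
P̄ = F·P·Fᵀ + Q = [24 -4; -4 7]
y = z − H·x̄ = [-24]
S = H·P̄·Hᵀ + R = [248]
K = P̄·Hᵀ·S⁻¹ = [-19/62; 19/248]
x' = x̄ + K·y = [-51/31, -57/31]
P' = (I − K·H)·P̄ = [22/31 113/62; 113/62 1375/248]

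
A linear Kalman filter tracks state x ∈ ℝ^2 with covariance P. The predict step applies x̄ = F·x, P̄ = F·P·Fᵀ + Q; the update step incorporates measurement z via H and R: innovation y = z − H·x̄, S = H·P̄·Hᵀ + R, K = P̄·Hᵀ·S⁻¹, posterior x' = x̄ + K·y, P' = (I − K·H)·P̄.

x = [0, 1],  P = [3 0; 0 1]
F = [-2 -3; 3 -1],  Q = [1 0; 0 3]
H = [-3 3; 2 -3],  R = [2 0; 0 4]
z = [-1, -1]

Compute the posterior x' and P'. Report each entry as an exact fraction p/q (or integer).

x̄ = F·x = [-3, -1]
P̄ = F·P·Fᵀ + Q = [22 -15; -15 31]
y = z − H·x̄ = [-7, 2]
S = H·P̄·Hᵀ + R = [749 -636; -636 551]
K = P̄·Hᵀ·S⁻¹ = [-4557/8203 -3935/8203; -2190/8203 -4359/8203]
x' = x̄ + K·y = [-580/8203, -1591/8203]
P' = (I − K·H)·P̄ = [24854/8203 21816/8203; 21816/8203 20356/8203]

x' = [-580/8203, -1591/8203]
P' = [24854/8203 21816/8203; 21816/8203 20356/8203]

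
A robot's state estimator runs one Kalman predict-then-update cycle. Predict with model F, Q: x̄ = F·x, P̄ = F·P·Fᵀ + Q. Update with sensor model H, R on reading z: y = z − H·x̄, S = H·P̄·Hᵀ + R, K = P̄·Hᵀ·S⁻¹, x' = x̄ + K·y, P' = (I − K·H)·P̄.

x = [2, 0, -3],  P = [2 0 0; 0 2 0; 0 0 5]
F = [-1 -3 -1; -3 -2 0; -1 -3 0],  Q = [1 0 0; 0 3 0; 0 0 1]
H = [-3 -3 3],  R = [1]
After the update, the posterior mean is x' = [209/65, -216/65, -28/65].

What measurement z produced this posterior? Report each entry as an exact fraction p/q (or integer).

z = [-1]

x̄ = F·x = [1, -6, -2]
P̄ = F·P·Fᵀ + Q = [26 18 20; 18 29 18; 20 18 21]
S = H·P̄·Hᵀ + R = [325]
K = P̄·Hᵀ·S⁻¹ = [-72/325; -87/325; -51/325]
x' − x̄ = [144/65, 174/65, 102/65] = K·y
y = (KᵀK)⁻¹·Kᵀ·(x' − x̄) = [-10]
z = y + H·x̄ = [-10] + [9] = [-1]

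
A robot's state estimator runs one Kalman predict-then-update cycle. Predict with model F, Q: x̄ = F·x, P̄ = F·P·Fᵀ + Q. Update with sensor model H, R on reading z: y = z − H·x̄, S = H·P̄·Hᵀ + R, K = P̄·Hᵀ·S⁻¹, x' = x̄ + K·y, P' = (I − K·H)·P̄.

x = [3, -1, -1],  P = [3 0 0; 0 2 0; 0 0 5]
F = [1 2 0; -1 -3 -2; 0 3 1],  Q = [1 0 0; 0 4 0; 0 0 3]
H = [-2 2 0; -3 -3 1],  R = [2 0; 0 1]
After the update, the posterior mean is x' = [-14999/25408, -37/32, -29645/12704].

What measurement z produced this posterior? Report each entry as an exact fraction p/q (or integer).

z = [-1, 3]

x̄ = F·x = [1, 2, -4]
P̄ = F·P·Fᵀ + Q = [12 -15 12; -15 45 -28; 12 -28 26]
S = H·P̄·Hᵀ + R = [350 -278; -278 366]
K = P̄·Hᵀ·S⁻¹ = [-6963/25408 -3831/25408; 7/32 -5/32; -2177/12704 915/12704]
x' − x̄ = [-40407/25408, -101/32, 21171/12704] = K·y
y = (KᵀK)⁻¹·Kᵀ·(x' − x̄) = [-3, 16]
z = y + H·x̄ = [-3, 16] + [2, -13] = [-1, 3]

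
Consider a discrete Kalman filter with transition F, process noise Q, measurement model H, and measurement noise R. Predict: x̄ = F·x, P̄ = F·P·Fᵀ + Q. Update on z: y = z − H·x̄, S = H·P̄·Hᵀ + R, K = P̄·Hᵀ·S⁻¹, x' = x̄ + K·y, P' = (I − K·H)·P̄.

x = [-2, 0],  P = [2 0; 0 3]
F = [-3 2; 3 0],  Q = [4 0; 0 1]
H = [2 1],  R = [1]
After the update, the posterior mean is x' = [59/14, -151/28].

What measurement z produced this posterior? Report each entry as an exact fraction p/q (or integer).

z = [3]

x̄ = F·x = [6, -6]
P̄ = F·P·Fᵀ + Q = [34 -18; -18 19]
S = H·P̄·Hᵀ + R = [84]
K = P̄·Hᵀ·S⁻¹ = [25/42; -17/84]
x' − x̄ = [-25/14, 17/28] = K·y
y = (KᵀK)⁻¹·Kᵀ·(x' − x̄) = [-3]
z = y + H·x̄ = [-3] + [6] = [3]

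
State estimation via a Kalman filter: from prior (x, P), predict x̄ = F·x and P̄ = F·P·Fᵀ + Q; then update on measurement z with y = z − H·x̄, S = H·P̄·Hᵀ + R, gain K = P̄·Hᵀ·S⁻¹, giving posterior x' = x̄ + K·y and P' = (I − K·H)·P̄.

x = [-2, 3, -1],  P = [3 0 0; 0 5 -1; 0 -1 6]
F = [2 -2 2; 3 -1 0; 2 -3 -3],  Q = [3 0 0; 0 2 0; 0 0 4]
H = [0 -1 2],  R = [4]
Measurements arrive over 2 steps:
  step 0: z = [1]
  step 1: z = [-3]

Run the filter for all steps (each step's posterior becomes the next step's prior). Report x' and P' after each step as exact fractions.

step 0: x̄ = F·x = [-12, -9, -10]
step 0: P̄ = F·P·Fᵀ + Q = [67 30 6; 30 34 30; 6 30 97]
step 0: y = z − H·x̄ = [12]
step 0: S = H·P̄·Hᵀ + R = [306]
step 0: K = P̄·Hᵀ·S⁻¹ = [-1/17; 13/153; 82/153]
step 0: x' = x̄ + K·y = [-216/17, -407/51, -182/51]
step 0: P' = (I − K·H)·P̄ = [1121/17 536/17 266/17; 536/17 4864/153 2458/153; 266/17 2458/153 1393/153]
step 1: x̄ = F·x = [-282/17, -1537/51, 157/17]
step 1: P̄ = F·P·Fᵀ + Q = [2971/17 13706/51 906/17; 13706/51 67027/153 2630/51; 906/17 2630/51 6101/17]
step 1: y = z − H·x̄ = [-2632/51]
step 1: S = H·P̄·Hᵀ + R = [255715/153]
step 1: K = P̄·Hᵀ·S⁻¹ = [-4962/51143; -51247/255715; 101928/255715]
step 1: x' = x̄ + K·y = [-592294/51143, -5061801/255715, -2898681/255715]
step 1: P' = (I − K·H)·P̄ = [8133369/51143 12082420/51143 6031286/51143; 12082420/51143 94859832/255715 47327422/255715; 6031286/51143 47327422/255715 23867567/255715]

step 0: x' = [-216/17, -407/51, -182/51], P' = [1121/17 536/17 266/17; 536/17 4864/153 2458/153; 266/17 2458/153 1393/153]
step 1: x' = [-592294/51143, -5061801/255715, -2898681/255715], P' = [8133369/51143 12082420/51143 6031286/51143; 12082420/51143 94859832/255715 47327422/255715; 6031286/51143 47327422/255715 23867567/255715]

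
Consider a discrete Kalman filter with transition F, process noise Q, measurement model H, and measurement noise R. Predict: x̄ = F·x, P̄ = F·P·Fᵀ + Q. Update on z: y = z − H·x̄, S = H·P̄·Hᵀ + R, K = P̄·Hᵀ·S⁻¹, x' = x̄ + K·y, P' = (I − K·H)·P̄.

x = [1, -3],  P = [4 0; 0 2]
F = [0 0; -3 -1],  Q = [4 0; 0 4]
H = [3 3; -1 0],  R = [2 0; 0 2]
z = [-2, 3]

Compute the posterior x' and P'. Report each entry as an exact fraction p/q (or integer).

x' = [-96/49, 9/7]
P' = [190/147 -9/7; -9/7 3/2]

x̄ = F·x = [0, 0]
P̄ = F·P·Fᵀ + Q = [4 0; 0 42]
y = z − H·x̄ = [-2, 3]
S = H·P̄·Hᵀ + R = [416 -12; -12 6]
K = P̄·Hᵀ·S⁻¹ = [1/98 -95/147; 9/28 9/14]
x' = x̄ + K·y = [-96/49, 9/7]
P' = (I − K·H)·P̄ = [190/147 -9/7; -9/7 3/2]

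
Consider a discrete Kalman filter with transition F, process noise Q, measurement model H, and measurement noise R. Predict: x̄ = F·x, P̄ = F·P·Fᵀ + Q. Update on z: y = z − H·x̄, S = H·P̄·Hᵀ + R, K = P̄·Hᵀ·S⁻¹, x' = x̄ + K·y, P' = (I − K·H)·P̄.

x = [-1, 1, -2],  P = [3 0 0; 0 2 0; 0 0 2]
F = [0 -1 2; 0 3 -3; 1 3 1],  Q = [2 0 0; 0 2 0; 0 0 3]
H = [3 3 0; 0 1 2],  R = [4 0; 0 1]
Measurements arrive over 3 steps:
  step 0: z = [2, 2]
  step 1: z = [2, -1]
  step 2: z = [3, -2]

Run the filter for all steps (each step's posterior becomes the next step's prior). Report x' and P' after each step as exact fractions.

step 0: x̄ = F·x = [-5, 9, 0]
step 0: P̄ = F·P·Fᵀ + Q = [12 -18 -2; -18 38 12; -2 12 26]
step 0: y = z − H·x̄ = [-10, -7]
step 0: S = H·P̄·Hᵀ + R = [130 120; 120 191]
step 0: K = P̄·Hᵀ·S⁻¹ = [-57/745 -10/149; 402/1043 86/1043; -195/1043 472/1043]
step 0: x' = x̄ + K·y = [-561/149, 4765/1043, -1354/1043]
step 0: P' = (I − K·H)·P̄ = [6814/745 -1378/149 684/149; -1378/149 10182/1043 -5048/1043; 684/149 -5048/1043 2760/1043]
step 1: x̄ = F·x = [-7473/1043, 18357/1043, 9014/1043]
step 1: P̄ = F·P·Fᵀ + Q = [43500/1043 -92538/1043 -31044/1043; -92538/1043 209428/1043 70344/1043; -31044/1043 70344/1043 142393/5215]
step 1: y = z − H·x̄ = [-30566/1043, -37428/1043]
step 1: S = H·P̄·Hᵀ + R = [614840/1043 586470/1043; 586470/1043 3028807/5215]
step 1: K = P̄·Hᵀ·S⁻¹ = [536751/9758690 -301065/975869; 3398763/13662166 2302945/6831083; -776382/6831083 2187214/6831083]
step 1: x' = x̄ + K·y = [11193474/4879345, -12214506/6831083, 3301274/6831083]
step 1: P' = (I − K·H)·P̄ = [18188799/4879345 -3566193/975869 1632564/975869; -3566193/975869 27229193/6831083 -12463124/6831083; 1632564/975869 -12463124/6831083 7325169/6831083]
step 2: x̄ = F·x = [18817054/6831083, -6649620/975869, -88356902/34155415]
step 2: P̄ = F·P·Fᵀ + Q = [120044531/6831083 -33972387/975869 -81533614/6831083; -33972387/975869 78426808/975869 26956011/975869; -81533614/6831083 26956011/975869 483212598/34155415]
step 2: y = z − H·x̄ = [103684107/6831083, 341139674/34155415]
step 2: S = H·P̄·Hᵀ + R = [1768093253/6831083 1576493619/6831083; 1576493619/6831083 8485785627/34155415]
step 2: K = P̄·Hᵀ·S⁻¹ = [7903199053/125748711674 -111130648525/377246135022; 30241577893/125748711674 121640605985/377246135022; -6903522132/62874355837 20563755231/62874355837]
step 2: x' = x̄ + K·y = [15214930903/19855059738, 1126400863/19855059738, -3265565540/3309176623]
step 2: P' = (I − K·H)·P̄ = [1334083652261/377246135022 -1302470856049/377246135022 99278350627/62874355837; -1302470856049/377246135022 1423437167621/377246135022 -108483046803/62874355837; 99278350627/62874355837 -108483046803/62874355837 64523401017/62874355837]

step 0: x' = [-561/149, 4765/1043, -1354/1043], P' = [6814/745 -1378/149 684/149; -1378/149 10182/1043 -5048/1043; 684/149 -5048/1043 2760/1043]
step 1: x' = [11193474/4879345, -12214506/6831083, 3301274/6831083], P' = [18188799/4879345 -3566193/975869 1632564/975869; -3566193/975869 27229193/6831083 -12463124/6831083; 1632564/975869 -12463124/6831083 7325169/6831083]
step 2: x' = [15214930903/19855059738, 1126400863/19855059738, -3265565540/3309176623], P' = [1334083652261/377246135022 -1302470856049/377246135022 99278350627/62874355837; -1302470856049/377246135022 1423437167621/377246135022 -108483046803/62874355837; 99278350627/62874355837 -108483046803/62874355837 64523401017/62874355837]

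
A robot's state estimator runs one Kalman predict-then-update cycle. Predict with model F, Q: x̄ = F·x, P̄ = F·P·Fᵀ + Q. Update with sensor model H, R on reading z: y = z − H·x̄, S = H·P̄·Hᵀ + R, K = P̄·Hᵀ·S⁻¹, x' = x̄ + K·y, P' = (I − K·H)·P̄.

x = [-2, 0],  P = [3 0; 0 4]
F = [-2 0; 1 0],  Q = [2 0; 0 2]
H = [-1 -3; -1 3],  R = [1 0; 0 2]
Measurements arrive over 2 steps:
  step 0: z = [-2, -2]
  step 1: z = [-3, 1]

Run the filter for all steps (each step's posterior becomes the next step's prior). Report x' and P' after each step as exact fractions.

step 0: x̄ = F·x = [4, -2]
step 0: P̄ = F·P·Fᵀ + Q = [14 -6; -6 5]
step 0: y = z − H·x̄ = [-4, 8]
step 0: S = H·P̄·Hᵀ + R = [24 -31; -31 97]
step 0: K = P̄·Hᵀ·S⁻¹ = [-604/1367 -644/1367; -222/1367 225/1367]
step 0: x' = x̄ + K·y = [2732/1367, -46/1367]
step 0: P' = (I − K·H)·P̄ = [946/1367 -114/1367; -114/1367 112/1367]
step 1: x̄ = F·x = [-5464/1367, 2732/1367]
step 1: P̄ = F·P·Fᵀ + Q = [6518/1367 -1892/1367; -1892/1367 3680/1367]
step 1: y = z − H·x̄ = [-1369/1367, -12293/1367]
step 1: S = H·P̄·Hᵀ + R = [29653/1367 -26602/1367; -26602/1367 53724/1367]
step 1: K = P̄·Hᵀ·S⁻¹ = [-67597/161926 -140449/323852; -13483/80963 25625/161926]
step 1: x' = x̄ + K·y = [103945/323852, 120183/161926]
step 1: P' = (I − K·H)·P̄ = [104023/161926 -6071/80963; -6071/80963 6518/80963]

step 0: x' = [2732/1367, -46/1367], P' = [946/1367 -114/1367; -114/1367 112/1367]
step 1: x' = [103945/323852, 120183/161926], P' = [104023/161926 -6071/80963; -6071/80963 6518/80963]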